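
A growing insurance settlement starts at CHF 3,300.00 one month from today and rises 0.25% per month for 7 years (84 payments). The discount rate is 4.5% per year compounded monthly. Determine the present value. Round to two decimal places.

CHF 262,365.69

Periodic rate r = 0.045/12 per month; n is counted in months.
Growing ordinary annuity: PV = PMT₁ × [1 − ((1+g)/(1+r))^n] / (r − g) = 3,300 × [1 − ((1+0.0025)/(1+r))^84] / (r − 0.0025) = CHF 262,365.69.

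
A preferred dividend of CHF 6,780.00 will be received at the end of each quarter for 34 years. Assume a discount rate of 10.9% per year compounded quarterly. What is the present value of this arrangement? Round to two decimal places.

CHF 242,381.84

This is an ordinary annuity: 136 payments of CHF 6,780.00 at the end of each quarter.
Periodic rate r = 0.109/4 per quarter; n is counted in quarters.
PV = PMT × [(1 − (1+r)^−n)/r] = 6,780 × [1 − (1+r)^−136] / r = CHF 242,381.84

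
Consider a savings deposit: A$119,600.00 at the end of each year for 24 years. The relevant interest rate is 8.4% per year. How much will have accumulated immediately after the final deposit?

A$8,442,498.42

This is an ordinary annuity: 24 deposits of A$119,600.00 at the end of each year.
Periodic rate r = 0.084 per year.
FV = PMT × [((1+r)^n − 1)/r] = 119,600 × [(1+r)^24 − 1] / r = A$8,442,498.42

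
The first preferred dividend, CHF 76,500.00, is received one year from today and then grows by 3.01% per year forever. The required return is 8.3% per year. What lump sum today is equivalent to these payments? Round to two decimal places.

CHF 1,446,124.76

Periodic rate r = 0.083 per year.
Growing perpetuity (Gordon): PV = PMT₁ / (r − g) = 76,500 / (r − 0.0301) = CHF 1,446,124.76.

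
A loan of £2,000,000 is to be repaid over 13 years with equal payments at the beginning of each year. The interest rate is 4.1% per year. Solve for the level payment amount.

Level annuity due; solve PV = PMT × [(1 − (1+r)^−n)/r] × (1+r) for PMT.
Periodic rate r = 0.041 per year.
With n = 13: PMT = 2,000,000 / ([(1 − (1+r)^−n)/r] × (1+r)) = £193,594.84

£193,594.84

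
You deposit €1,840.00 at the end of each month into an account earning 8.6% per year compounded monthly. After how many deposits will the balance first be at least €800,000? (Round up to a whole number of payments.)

199 payments

Periodic rate r = 0.086/12 per month; n is counted in months.
Ordinary annuity FV: 800,000 = 1,840 × [((1+r)^n − 1)/r].
(1+r)^n = 1 + 800,000 × r / 1,840, so n = ln(1 + 800,000·r/1,840) / ln(1+r) = 198.13.
Round up to a whole number of payments: n = 199.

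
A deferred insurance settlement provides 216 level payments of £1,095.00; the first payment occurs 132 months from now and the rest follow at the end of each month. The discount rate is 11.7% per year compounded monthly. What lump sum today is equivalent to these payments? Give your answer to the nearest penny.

Ordinary annuity of 216 payments, first payment at period 132.
Periodic rate r = 0.117/12 per month; n is counted in months.
The ordinary-annuity PV formula values the stream one period before the first payment (period 131); discount that back 131 periods:
PV₀ = 1,095 × [1 − (1+r)^−216] / r × (1+r)^−131 = £27,631.67

£27,631.67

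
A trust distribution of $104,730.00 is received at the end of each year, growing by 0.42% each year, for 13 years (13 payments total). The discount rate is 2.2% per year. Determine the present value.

$1,201,482.89

Periodic rate r = 0.022 per year.
Growing ordinary annuity: PV = PMT₁ × [1 − ((1+g)/(1+r))^n] / (r − g) = 104,730 × [1 − ((1+0.0042)/(1+r))^13] / (r − 0.0042) = $1,201,482.89.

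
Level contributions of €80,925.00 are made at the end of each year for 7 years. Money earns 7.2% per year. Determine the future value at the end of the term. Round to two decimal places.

€704,620.59

This is an ordinary annuity: 7 deposits of €80,925.00 at the end of each year.
Periodic rate r = 0.072 per year.
FV = PMT × [((1+r)^n − 1)/r] = 80,925 × [(1+r)^7 − 1] / r = €704,620.59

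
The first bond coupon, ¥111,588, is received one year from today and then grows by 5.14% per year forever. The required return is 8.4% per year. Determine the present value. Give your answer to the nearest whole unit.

¥3,422,945

Periodic rate r = 0.084 per year.
Growing perpetuity (Gordon): PV = PMT₁ / (r − g) = 111,588 / (r − 0.0514) = ¥3,422,945.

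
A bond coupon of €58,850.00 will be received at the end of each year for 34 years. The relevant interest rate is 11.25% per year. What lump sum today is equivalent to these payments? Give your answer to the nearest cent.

€509,166.92

This is an ordinary annuity: 34 payments of €58,850.00 at the end of each year.
Periodic rate r = 0.1125 per year.
PV = PMT × [(1 − (1+r)^−n)/r] = 58,850 × [1 − (1+r)^−34] / r = €509,166.92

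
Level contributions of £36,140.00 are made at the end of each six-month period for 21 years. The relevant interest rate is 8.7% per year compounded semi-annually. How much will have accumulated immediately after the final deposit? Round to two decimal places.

This is an ordinary annuity: 42 deposits of £36,140.00 at the end of each six-month period.
Periodic rate r = 0.087/2 per half-year; n is counted in half-years.
FV = PMT × [((1+r)^n − 1)/r] = 36,140 × [(1+r)^42 − 1] / r = £4,137,199.37

£4,137,199.37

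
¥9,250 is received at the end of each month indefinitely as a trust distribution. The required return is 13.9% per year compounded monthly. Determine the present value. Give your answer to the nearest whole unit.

¥798,561

Periodic rate r = 0.139/12 per month.
Level perpetuity: PV = PMT / r = 9,250 / (0.139/12) = ¥798,561.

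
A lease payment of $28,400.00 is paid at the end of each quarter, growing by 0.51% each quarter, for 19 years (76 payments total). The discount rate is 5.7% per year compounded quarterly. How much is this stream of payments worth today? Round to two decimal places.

Periodic rate r = 0.057/4 per quarter; n is counted in quarters.
Growing ordinary annuity: PV = PMT₁ × [1 − ((1+g)/(1+r))^n] / (r − g) = 28,400 × [1 − ((1+0.0051)/(1+r))^76] / (r − 0.0051) = $1,545,059.77.

$1,545,059.77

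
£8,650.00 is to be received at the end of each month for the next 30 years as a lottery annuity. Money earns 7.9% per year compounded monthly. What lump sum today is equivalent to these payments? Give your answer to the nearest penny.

£1,190,139.75

This is an ordinary annuity: 360 payments of £8,650.00 at the end of each month.
Periodic rate r = 0.079/12 per month; n is counted in months.
PV = PMT × [(1 − (1+r)^−n)/r] = 8,650 × [1 − (1+r)^−360] / r = £1,190,139.75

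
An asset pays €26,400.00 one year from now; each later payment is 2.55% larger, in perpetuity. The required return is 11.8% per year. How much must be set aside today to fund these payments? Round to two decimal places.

€285,405.41

Periodic rate r = 0.118 per year.
Growing perpetuity (Gordon): PV = PMT₁ / (r − g) = 26,400 / (r − 0.0255) = €285,405.41.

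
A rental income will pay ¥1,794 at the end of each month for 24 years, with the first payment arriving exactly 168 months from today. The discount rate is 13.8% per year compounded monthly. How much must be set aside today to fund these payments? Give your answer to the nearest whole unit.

Ordinary annuity of 288 payments, first payment at period 168.
Periodic rate r = 0.138/12 per month; n is counted in months.
The ordinary-annuity PV formula values the stream one period before the first payment (period 167); discount that back 167 periods:
PV₀ = 1,794 × [1 − (1+r)^−288] / r × (1+r)^−167 = ¥22,253

¥22,253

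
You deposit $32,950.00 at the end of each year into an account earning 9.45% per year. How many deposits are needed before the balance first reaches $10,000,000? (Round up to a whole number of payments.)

38 payments

Periodic rate r = 0.0945 per year.
Ordinary annuity FV: 10,000,000 = 32,950 × [((1+r)^n − 1)/r].
(1+r)^n = 1 + 10,000,000 × r / 32,950, so n = ln(1 + 10,000,000·r/32,950) / ln(1+r) = 37.55.
Round up to a whole number of payments: n = 38.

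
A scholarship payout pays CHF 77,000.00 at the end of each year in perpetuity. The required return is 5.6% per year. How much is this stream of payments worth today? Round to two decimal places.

Periodic rate r = 0.056 per year.
Level perpetuity: PV = PMT / r = 77,000 / (0.056) = CHF 1,375,000.00.

CHF 1,375,000.00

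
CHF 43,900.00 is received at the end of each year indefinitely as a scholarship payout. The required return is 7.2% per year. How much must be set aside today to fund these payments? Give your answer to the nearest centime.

CHF 609,722.22

Periodic rate r = 0.072 per year.
Level perpetuity: PV = PMT / r = 43,900 / (0.072) = CHF 609,722.22.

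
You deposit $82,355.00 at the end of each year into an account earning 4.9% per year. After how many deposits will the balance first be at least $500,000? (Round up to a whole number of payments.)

Periodic rate r = 0.049 per year.
Ordinary annuity FV: 500,000 = 82,355 × [((1+r)^n − 1)/r].
(1+r)^n = 1 + 500,000 × r / 82,355, so n = ln(1 + 500,000·r/82,355) / ln(1+r) = 5.44.
Round up to a whole number of payments: n = 6.

6 payments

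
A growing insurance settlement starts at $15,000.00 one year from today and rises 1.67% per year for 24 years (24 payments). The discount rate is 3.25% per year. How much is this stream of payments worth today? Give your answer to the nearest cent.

Periodic rate r = 0.0325 per year.
Growing ordinary annuity: PV = PMT₁ × [1 − ((1+g)/(1+r))^n] / (r − g) = 15,000 × [1 − ((1+0.0167)/(1+r))^24] / (r − 0.0167) = $293,674.18.

$293,674.18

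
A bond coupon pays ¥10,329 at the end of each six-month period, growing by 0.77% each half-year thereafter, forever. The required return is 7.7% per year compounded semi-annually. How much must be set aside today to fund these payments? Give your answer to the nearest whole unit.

¥335,357

Periodic rate r = 0.077/2 per half-year.
Growing perpetuity (Gordon): PV = PMT₁ / (r − g) = 10,329 / (r − 0.0077) = ¥335,357.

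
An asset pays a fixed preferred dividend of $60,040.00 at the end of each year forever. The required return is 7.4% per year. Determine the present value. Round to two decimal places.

$811,351.35

Periodic rate r = 0.074 per year.
Level perpetuity: PV = PMT / r = 60,040 / (0.074) = $811,351.35.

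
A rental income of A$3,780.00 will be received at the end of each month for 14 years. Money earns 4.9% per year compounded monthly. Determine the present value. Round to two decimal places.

A$458,885.57

This is an ordinary annuity: 168 payments of A$3,780.00 at the end of each month.
Periodic rate r = 0.049/12 per month; n is counted in months.
PV = PMT × [(1 − (1+r)^−n)/r] = 3,780 × [1 − (1+r)^−168] / r = A$458,885.57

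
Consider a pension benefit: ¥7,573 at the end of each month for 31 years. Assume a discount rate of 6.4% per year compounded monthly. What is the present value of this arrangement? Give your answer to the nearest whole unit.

¥1,223,638

This is an ordinary annuity: 372 payments of ¥7,573 at the end of each month.
Periodic rate r = 0.064/12 per month; n is counted in months.
PV = PMT × [(1 − (1+r)^−n)/r] = 7,573 × [1 − (1+r)^−372] / r = ¥1,223,638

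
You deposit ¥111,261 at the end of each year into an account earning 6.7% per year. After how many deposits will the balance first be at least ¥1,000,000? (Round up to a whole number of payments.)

Periodic rate r = 0.067 per year.
Ordinary annuity FV: 1,000,000 = 111,261 × [((1+r)^n − 1)/r].
(1+r)^n = 1 + 1,000,000 × r / 111,261, so n = ln(1 + 1,000,000·r/111,261) / ln(1+r) = 7.27.
Round up to a whole number of payments: n = 8.

8 payments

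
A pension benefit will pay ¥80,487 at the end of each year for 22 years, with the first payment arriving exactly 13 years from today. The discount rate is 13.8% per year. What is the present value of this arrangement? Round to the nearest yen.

¥116,440

Ordinary annuity of 22 payments, first payment at period 13.
Periodic rate r = 0.138 per year.
The ordinary-annuity PV formula values the stream one period before the first payment (period 12); discount that back 12 periods:
PV₀ = 80,487 × [1 − (1+r)^−22] / r × (1+r)^−12 = ¥116,440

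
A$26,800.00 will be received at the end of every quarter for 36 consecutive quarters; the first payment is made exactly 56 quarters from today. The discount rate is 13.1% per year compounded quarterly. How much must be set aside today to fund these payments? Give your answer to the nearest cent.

A$95,467.92

Ordinary annuity of 36 payments, first payment at period 56.
Periodic rate r = 0.131/4 per quarter; n is counted in quarters.
The ordinary-annuity PV formula values the stream one period before the first payment (period 55); discount that back 55 periods:
PV₀ = 26,800 × [1 − (1+r)^−36] / r × (1+r)^−55 = A$95,467.92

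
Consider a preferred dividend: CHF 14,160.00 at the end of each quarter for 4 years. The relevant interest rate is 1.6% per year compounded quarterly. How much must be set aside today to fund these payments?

CHF 219,038.38

This is an ordinary annuity: 16 payments of CHF 14,160.00 at the end of each quarter.
Periodic rate r = 0.016/4 per quarter; n is counted in quarters.
PV = PMT × [(1 − (1+r)^−n)/r] = 14,160 × [1 − (1+r)^−16] / r = CHF 219,038.38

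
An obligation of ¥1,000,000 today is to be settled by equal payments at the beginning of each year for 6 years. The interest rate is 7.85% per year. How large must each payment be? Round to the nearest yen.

Level annuity due; solve PV = PMT × [(1 − (1+r)^−n)/r] × (1+r) for PMT.
Periodic rate r = 0.0785 per year.
With n = 6: PMT = 1,000,000 / ([(1 − (1+r)^−n)/r] × (1+r)) = ¥199,659

¥199,659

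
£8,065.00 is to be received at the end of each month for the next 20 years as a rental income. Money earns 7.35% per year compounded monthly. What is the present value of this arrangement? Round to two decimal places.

£1,012,623.38

This is an ordinary annuity: 240 payments of £8,065.00 at the end of each month.
Periodic rate r = 0.0735/12 per month; n is counted in months.
PV = PMT × [(1 − (1+r)^−n)/r] = 8,065 × [1 − (1+r)^−240] / r = £1,012,623.38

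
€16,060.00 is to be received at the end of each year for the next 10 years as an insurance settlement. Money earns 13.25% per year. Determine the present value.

This is an ordinary annuity: 10 payments of €16,060.00 at the end of each year.
Periodic rate r = 0.1325 per year.
PV = PMT × [(1 − (1+r)^−n)/r] = 16,060 × [1 − (1+r)^−10] / r = €86,281.65

€86,281.65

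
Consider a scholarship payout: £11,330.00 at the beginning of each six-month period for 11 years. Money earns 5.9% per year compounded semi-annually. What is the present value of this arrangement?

£186,826.51

This is an annuity due: 22 payments of £11,330.00 at the beginning of each six-month period.
Periodic rate r = 0.059/2 per half-year; n is counted in half-years.
PV = PMT × [(1 − (1+r)^−n)/r] × (1+r) = 11,330 × [1 − (1+r)^−22] / r × (1+r) = £186,826.51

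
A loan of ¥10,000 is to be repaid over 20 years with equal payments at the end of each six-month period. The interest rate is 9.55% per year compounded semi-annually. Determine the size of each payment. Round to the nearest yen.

Level ordinary annuity; solve PV = PMT × [(1 − (1+r)^−n)/r] for PMT.
Periodic rate r = 0.0955/2 per half-year; n is counted in half-years.
With n = 40: PMT = 10,000 / ([(1 − (1+r)^−n)/r]) = ¥565

¥565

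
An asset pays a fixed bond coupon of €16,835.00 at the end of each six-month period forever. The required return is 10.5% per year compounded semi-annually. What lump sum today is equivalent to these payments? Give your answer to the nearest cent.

€320,666.67

Periodic rate r = 0.105/2 per half-year.
Level perpetuity: PV = PMT / r = 16,835 / (0.105/2) = €320,666.67.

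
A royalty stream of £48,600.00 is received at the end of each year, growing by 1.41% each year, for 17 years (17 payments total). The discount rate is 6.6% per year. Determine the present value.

Periodic rate r = 0.066 per year.
Growing ordinary annuity: PV = PMT₁ × [1 − ((1+g)/(1+r))^n] / (r − g) = 48,600 × [1 − ((1+0.0141)/(1+r))^17] / (r − 0.0141) = £535,577.40.

£535,577.40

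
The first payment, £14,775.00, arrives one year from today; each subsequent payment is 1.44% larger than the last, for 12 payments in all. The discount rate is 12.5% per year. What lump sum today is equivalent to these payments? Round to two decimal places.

£95,001.45

Periodic rate r = 0.125 per year.
Growing ordinary annuity: PV = PMT₁ × [1 − ((1+g)/(1+r))^n] / (r − g) = 14,775 × [1 − ((1+0.0144)/(1+r))^12] / (r − 0.0144) = £95,001.45.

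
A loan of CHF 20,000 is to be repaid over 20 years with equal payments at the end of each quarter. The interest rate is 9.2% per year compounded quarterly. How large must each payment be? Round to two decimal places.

Level ordinary annuity; solve PV = PMT × [(1 − (1+r)^−n)/r] for PMT.
Periodic rate r = 0.092/4 per quarter; n is counted in quarters.
With n = 80: PMT = 20,000 / ([(1 − (1+r)^−n)/r]) = CHF 549.03

CHF 549.03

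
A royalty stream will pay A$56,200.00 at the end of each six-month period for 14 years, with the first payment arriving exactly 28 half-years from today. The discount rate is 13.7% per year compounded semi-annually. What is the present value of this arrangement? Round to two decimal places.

Ordinary annuity of 28 payments, first payment at period 28.
Periodic rate r = 0.137/2 per half-year; n is counted in half-years.
The ordinary-annuity PV formula values the stream one period before the first payment (period 27); discount that back 27 periods:
PV₀ = 56,200 × [1 − (1+r)^−28] / r × (1+r)^−27 = A$115,679.37

A$115,679.37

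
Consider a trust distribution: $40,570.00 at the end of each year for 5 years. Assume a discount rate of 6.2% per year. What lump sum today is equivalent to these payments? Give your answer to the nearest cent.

$169,969.78

This is an ordinary annuity: 5 payments of $40,570.00 at the end of each year.
Periodic rate r = 0.062 per year.
PV = PMT × [(1 − (1+r)^−n)/r] = 40,570 × [1 − (1+r)^−5] / r = $169,969.78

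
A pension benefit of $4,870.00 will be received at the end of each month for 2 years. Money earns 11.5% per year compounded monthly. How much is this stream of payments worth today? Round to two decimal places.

This is an ordinary annuity: 24 payments of $4,870.00 at the end of each month.
Periodic rate r = 0.115/12 per month; n is counted in months.
PV = PMT × [(1 − (1+r)^−n)/r] = 4,870 × [1 − (1+r)^−24] / r = $103,970.27

$103,970.27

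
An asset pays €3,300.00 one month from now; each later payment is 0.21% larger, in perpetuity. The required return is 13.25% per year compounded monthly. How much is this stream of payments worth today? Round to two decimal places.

€369,058.71

Periodic rate r = 0.1325/12 per month.
Growing perpetuity (Gordon): PV = PMT₁ / (r − g) = 3,300 / (r − 0.0021) = €369,058.71.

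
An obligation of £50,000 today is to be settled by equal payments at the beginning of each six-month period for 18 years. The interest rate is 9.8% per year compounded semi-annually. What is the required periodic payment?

£2,843.67

Level annuity due; solve PV = PMT × [(1 − (1+r)^−n)/r] × (1+r) for PMT.
Periodic rate r = 0.098/2 per half-year; n is counted in half-years.
With n = 36: PMT = 50,000 / ([(1 − (1+r)^−n)/r] × (1+r)) = £2,843.67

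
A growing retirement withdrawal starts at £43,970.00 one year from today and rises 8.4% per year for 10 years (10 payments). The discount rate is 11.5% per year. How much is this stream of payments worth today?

Periodic rate r = 0.115 per year.
Growing ordinary annuity: PV = PMT₁ × [1 − ((1+g)/(1+r))^n] / (r − g) = 43,970 × [1 − ((1+0.084)/(1+r))^10] / (r − 0.084) = £348,497.61.

£348,497.61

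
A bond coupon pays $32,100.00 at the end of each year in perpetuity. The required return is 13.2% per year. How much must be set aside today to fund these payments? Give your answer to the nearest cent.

$243,181.82

Periodic rate r = 0.132 per year.
Level perpetuity: PV = PMT / r = 32,100 / (0.132) = $243,181.82.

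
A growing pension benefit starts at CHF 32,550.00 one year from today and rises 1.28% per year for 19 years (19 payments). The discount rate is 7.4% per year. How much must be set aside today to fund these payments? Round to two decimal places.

Periodic rate r = 0.074 per year.
Growing ordinary annuity: PV = PMT₁ × [1 − ((1+g)/(1+r))^n] / (r − g) = 32,550 × [1 − ((1+0.0128)/(1+r))^19] / (r − 0.0128) = CHF 357,413.78.

CHF 357,413.78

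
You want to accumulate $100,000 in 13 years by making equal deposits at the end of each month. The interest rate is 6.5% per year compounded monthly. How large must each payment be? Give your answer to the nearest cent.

Level ordinary annuity; solve FV = PMT × [((1+r)^n − 1)/r] for PMT.
Periodic rate r = 0.065/12 per month; n is counted in months.
With n = 156: PMT = 100,000 / ([((1+r)^n − 1)/r]) = $409.52

$409.52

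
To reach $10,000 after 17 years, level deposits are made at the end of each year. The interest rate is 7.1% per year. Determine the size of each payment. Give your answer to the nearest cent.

$321.36

Level ordinary annuity; solve FV = PMT × [((1+r)^n − 1)/r] for PMT.
Periodic rate r = 0.071 per year.
With n = 17: PMT = 10,000 / ([((1+r)^n − 1)/r]) = $321.36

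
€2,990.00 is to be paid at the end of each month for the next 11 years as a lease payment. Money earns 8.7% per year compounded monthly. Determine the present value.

This is an ordinary annuity: 132 payments of €2,990.00 at the end of each month.
Periodic rate r = 0.087/12 per month; n is counted in months.
PV = PMT × [(1 − (1+r)^−n)/r] = 2,990 × [1 − (1+r)^−132] / r = €253,481.28

€253,481.28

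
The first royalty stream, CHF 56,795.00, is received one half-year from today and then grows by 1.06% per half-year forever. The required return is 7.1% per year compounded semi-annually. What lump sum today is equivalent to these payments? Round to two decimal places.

Periodic rate r = 0.071/2 per half-year.
Growing perpetuity (Gordon): PV = PMT₁ / (r − g) = 56,795 / (r − 0.0106) = CHF 2,280,923.69.

CHF 2,280,923.69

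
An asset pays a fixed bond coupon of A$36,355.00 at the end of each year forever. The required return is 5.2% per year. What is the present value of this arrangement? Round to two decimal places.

A$699,134.62

Periodic rate r = 0.052 per year.
Level perpetuity: PV = PMT / r = 36,355 / (0.052) = A$699,134.62.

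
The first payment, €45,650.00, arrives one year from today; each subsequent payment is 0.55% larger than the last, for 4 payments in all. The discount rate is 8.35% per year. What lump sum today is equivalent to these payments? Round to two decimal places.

€151,187.36

Periodic rate r = 0.0835 per year.
Growing ordinary annuity: PV = PMT₁ × [1 − ((1+g)/(1+r))^n] / (r − g) = 45,650 × [1 − ((1+0.0055)/(1+r))^4] / (r − 0.0055) = €151,187.36.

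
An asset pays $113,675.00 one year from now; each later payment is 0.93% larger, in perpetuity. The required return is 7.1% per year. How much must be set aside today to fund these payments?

$1,842,382.50

Periodic rate r = 0.071 per year.
Growing perpetuity (Gordon): PV = PMT₁ / (r − g) = 113,675 / (r − 0.0093) = $1,842,382.50.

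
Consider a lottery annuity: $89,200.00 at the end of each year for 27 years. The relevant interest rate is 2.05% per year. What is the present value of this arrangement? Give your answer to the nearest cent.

$1,835,514.30

This is an ordinary annuity: 27 payments of $89,200.00 at the end of each year.
Periodic rate r = 0.0205 per year.
PV = PMT × [(1 − (1+r)^−n)/r] = 89,200 × [1 − (1+r)^−27] / r = $1,835,514.30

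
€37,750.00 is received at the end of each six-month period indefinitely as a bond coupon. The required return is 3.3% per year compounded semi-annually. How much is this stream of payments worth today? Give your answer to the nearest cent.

Periodic rate r = 0.033/2 per half-year.
Level perpetuity: PV = PMT / r = 37,750 / (0.033/2) = €2,287,878.79.

€2,287,878.79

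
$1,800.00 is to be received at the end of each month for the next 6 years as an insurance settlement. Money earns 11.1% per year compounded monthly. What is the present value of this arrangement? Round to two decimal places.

$94,313.24

This is an ordinary annuity: 72 payments of $1,800.00 at the end of each month.
Periodic rate r = 0.111/12 per month; n is counted in months.
PV = PMT × [(1 − (1+r)^−n)/r] = 1,800 × [1 − (1+r)^−72] / r = $94,313.24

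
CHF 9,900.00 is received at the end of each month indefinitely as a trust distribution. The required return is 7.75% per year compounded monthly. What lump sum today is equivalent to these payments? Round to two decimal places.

CHF 1,532,903.23

Periodic rate r = 0.0775/12 per month.
Level perpetuity: PV = PMT / r = 9,900 / (0.0775/12) = CHF 1,532,903.23.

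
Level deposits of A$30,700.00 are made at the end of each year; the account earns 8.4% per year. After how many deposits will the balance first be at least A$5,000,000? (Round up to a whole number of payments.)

34 payments

Periodic rate r = 0.084 per year.
Ordinary annuity FV: 5,000,000 = 30,700 × [((1+r)^n − 1)/r].
(1+r)^n = 1 + 5,000,000 × r / 30,700, so n = ln(1 + 5,000,000·r/30,700) / ln(1+r) = 33.31.
Round up to a whole number of payments: n = 34.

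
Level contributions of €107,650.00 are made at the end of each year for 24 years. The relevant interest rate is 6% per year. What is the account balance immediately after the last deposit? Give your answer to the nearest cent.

€5,470,296.90

This is an ordinary annuity: 24 deposits of €107,650.00 at the end of each year.
Periodic rate r = 0.06 per year.
FV = PMT × [((1+r)^n − 1)/r] = 107,650 × [(1+r)^24 − 1] / r = €5,470,296.90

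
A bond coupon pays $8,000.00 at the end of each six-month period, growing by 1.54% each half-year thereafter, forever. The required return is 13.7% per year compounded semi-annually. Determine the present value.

Periodic rate r = 0.137/2 per half-year.
Growing perpetuity (Gordon): PV = PMT₁ / (r − g) = 8,000 / (r − 0.0154) = $150,659.13.

$150,659.13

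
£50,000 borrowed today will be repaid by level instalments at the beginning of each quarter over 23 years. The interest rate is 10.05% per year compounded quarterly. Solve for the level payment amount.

Level annuity due; solve PV = PMT × [(1 − (1+r)^−n)/r] × (1+r) for PMT.
Periodic rate r = 0.1005/4 per quarter; n is counted in quarters.
With n = 92: PMT = 50,000 / ([(1 − (1+r)^−n)/r] × (1+r)) = £1,364.63

£1,364.63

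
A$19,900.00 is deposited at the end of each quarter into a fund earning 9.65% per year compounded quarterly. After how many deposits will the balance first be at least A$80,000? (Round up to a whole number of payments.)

Periodic rate r = 0.0965/4 per quarter; n is counted in quarters.
Ordinary annuity FV: 80,000 = 19,900 × [((1+r)^n − 1)/r].
(1+r)^n = 1 + 80,000 × r / 19,900, so n = ln(1 + 80,000·r/19,900) / ln(1+r) = 3.88.
Round up to a whole number of payments: n = 4.

4 payments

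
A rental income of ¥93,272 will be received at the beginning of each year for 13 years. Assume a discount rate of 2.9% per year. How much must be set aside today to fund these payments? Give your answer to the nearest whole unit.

¥1,027,269

This is an annuity due: 13 payments of ¥93,272 at the beginning of each year.
Periodic rate r = 0.029 per year.
PV = PMT × [(1 − (1+r)^−n)/r] × (1+r) = 93,272 × [1 − (1+r)^−13] / r × (1+r) = ¥1,027,269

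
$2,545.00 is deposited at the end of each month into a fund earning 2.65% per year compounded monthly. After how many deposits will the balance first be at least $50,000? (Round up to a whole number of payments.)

20 payments

Periodic rate r = 0.0265/12 per month; n is counted in months.
Ordinary annuity FV: 50,000 = 2,545 × [((1+r)^n − 1)/r].
(1+r)^n = 1 + 50,000 × r / 2,545, so n = ln(1 + 50,000·r/2,545) / ln(1+r) = 19.25.
Round up to a whole number of payments: n = 20.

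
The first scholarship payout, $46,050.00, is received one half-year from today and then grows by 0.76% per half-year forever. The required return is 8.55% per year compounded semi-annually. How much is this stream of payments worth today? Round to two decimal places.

$1,310,099.57

Periodic rate r = 0.0855/2 per half-year.
Growing perpetuity (Gordon): PV = PMT₁ / (r − g) = 46,050 / (r − 0.0076) = $1,310,099.57.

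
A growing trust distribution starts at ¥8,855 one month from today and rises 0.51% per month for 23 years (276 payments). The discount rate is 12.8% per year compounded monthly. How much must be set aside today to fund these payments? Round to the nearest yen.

Periodic rate r = 0.128/12 per month; n is counted in months.
Growing ordinary annuity: PV = PMT₁ × [1 − ((1+g)/(1+r))^n] / (r − g) = 8,855 × [1 − ((1+0.0051)/(1+r))^276] / (r − 0.0051) = ¥1,244,332.

¥1,244,332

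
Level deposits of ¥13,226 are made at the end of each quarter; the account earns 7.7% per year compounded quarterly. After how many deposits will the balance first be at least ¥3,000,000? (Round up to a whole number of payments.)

Periodic rate r = 0.077/4 per quarter; n is counted in quarters.
Ordinary annuity FV: 3,000,000 = 13,226 × [((1+r)^n − 1)/r].
(1+r)^n = 1 + 3,000,000 × r / 13,226, so n = ln(1 + 3,000,000·r/13,226) / ln(1+r) = 88.12.
Round up to a whole number of payments: n = 89.

89 payments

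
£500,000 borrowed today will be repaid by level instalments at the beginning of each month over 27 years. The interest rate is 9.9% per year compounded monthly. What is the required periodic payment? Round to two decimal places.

Level annuity due; solve PV = PMT × [(1 − (1+r)^−n)/r] × (1+r) for PMT.
Periodic rate r = 0.099/12 per month; n is counted in months.
With n = 324: PMT = 500,000 / ([(1 − (1+r)^−n)/r] × (1+r)) = £4,398.27

£4,398.27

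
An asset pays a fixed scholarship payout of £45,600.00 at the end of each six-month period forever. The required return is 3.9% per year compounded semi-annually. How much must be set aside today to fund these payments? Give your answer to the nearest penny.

£2,338,461.54

Periodic rate r = 0.039/2 per half-year.
Level perpetuity: PV = PMT / r = 45,600 / (0.039/2) = £2,338,461.54.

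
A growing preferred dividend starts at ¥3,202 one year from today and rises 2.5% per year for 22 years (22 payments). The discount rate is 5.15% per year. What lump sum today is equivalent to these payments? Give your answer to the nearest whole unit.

¥51,918

Periodic rate r = 0.0515 per year.
Growing ordinary annuity: PV = PMT₁ × [1 − ((1+g)/(1+r))^n] / (r − g) = 3,202 × [1 − ((1+0.025)/(1+r))^22] / (r − 0.025) = ¥51,918.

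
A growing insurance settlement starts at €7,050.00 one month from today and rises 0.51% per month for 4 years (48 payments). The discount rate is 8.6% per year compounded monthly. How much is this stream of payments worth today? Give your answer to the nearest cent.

€320,288.36

Periodic rate r = 0.086/12 per month; n is counted in months.
Growing ordinary annuity: PV = PMT₁ × [1 − ((1+g)/(1+r))^n] / (r − g) = 7,050 × [1 − ((1+0.0051)/(1+r))^48] / (r − 0.0051) = €320,288.36.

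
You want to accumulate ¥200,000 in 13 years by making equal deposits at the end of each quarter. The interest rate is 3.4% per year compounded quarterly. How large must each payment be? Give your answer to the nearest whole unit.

¥3,075

Level ordinary annuity; solve FV = PMT × [((1+r)^n − 1)/r] for PMT.
Periodic rate r = 0.034/4 per quarter; n is counted in quarters.
With n = 52: PMT = 200,000 / ([((1+r)^n − 1)/r]) = ¥3,075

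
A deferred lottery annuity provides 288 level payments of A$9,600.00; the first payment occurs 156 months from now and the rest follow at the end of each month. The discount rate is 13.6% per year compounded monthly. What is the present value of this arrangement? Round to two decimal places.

A$141,919.68

Ordinary annuity of 288 payments, first payment at period 156.
Periodic rate r = 0.136/12 per month; n is counted in months.
The ordinary-annuity PV formula values the stream one period before the first payment (period 155); discount that back 155 periods:
PV₀ = 9,600 × [1 − (1+r)^−288] / r × (1+r)^−155 = A$141,919.68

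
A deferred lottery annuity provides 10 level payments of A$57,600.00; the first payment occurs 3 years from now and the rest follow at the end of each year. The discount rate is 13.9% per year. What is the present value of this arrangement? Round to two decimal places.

A$232,497.97

Ordinary annuity of 10 payments, first payment at period 3.
Periodic rate r = 0.139 per year.
The ordinary-annuity PV formula values the stream one period before the first payment (period 2); discount that back 2 periods:
PV₀ = 57,600 × [1 − (1+r)^−10] / r × (1+r)^−2 = A$232,497.97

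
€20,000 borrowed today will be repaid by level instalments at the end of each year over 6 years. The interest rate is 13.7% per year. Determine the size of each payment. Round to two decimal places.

€5,100.97

Level ordinary annuity; solve PV = PMT × [(1 − (1+r)^−n)/r] for PMT.
Periodic rate r = 0.137 per year.
With n = 6: PMT = 20,000 / ([(1 − (1+r)^−n)/r]) = €5,100.97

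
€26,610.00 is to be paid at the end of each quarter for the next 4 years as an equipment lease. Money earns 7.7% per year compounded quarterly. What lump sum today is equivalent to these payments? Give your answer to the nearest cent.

This is an ordinary annuity: 16 payments of €26,610.00 at the end of each quarter.
Periodic rate r = 0.077/4 per quarter; n is counted in quarters.
PV = PMT × [(1 − (1+r)^−n)/r] = 26,610 × [1 − (1+r)^−16] / r = €363,458.64

€363,458.64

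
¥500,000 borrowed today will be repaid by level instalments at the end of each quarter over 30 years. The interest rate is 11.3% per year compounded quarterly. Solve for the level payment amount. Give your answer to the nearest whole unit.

Level ordinary annuity; solve PV = PMT × [(1 − (1+r)^−n)/r] for PMT.
Periodic rate r = 0.113/4 per quarter; n is counted in quarters.
With n = 120: PMT = 500,000 / ([(1 − (1+r)^−n)/r]) = ¥14,642

¥14,642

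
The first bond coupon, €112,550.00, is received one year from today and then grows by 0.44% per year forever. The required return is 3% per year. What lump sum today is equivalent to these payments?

€4,396,484.38

Periodic rate r = 0.03 per year.
Growing perpetuity (Gordon): PV = PMT₁ / (r − g) = 112,550 / (r − 0.0044) = €4,396,484.38.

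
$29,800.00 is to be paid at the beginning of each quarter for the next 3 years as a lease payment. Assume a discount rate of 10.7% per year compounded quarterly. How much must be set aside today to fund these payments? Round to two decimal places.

This is an annuity due: 12 payments of $29,800.00 at the beginning of each quarter.
Periodic rate r = 0.107/4 per quarter; n is counted in quarters.
PV = PMT × [(1 − (1+r)^−n)/r] × (1+r) = 29,800 × [1 − (1+r)^−12] / r × (1+r) = $310,558.47

$310,558.47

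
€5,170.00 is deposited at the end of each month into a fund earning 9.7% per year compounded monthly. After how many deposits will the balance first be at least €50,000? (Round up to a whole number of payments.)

Periodic rate r = 0.097/12 per month; n is counted in months.
Ordinary annuity FV: 50,000 = 5,170 × [((1+r)^n − 1)/r].
(1+r)^n = 1 + 50,000 × r / 5,170, so n = ln(1 + 50,000·r/5,170) / ln(1+r) = 9.35.
Round up to a whole number of payments: n = 10.

10 payments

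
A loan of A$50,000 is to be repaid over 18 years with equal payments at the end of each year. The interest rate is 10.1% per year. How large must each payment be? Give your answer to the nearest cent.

Level ordinary annuity; solve PV = PMT × [(1 − (1+r)^−n)/r] for PMT.
Periodic rate r = 0.101 per year.
With n = 18: PMT = 50,000 / ([(1 − (1+r)^−n)/r]) = A$6,135.65

A$6,135.65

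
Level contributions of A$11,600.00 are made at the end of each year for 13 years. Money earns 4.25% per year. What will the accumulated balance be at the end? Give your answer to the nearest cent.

This is an ordinary annuity: 13 deposits of A$11,600.00 at the end of each year.
Periodic rate r = 0.0425 per year.
FV = PMT × [((1+r)^n − 1)/r] = 11,600 × [(1+r)^13 − 1] / r = A$195,934.70

A$195,934.70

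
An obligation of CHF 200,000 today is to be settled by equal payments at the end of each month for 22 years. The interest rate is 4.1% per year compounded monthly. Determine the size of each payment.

CHF 1,151.13

Level ordinary annuity; solve PV = PMT × [(1 − (1+r)^−n)/r] for PMT.
Periodic rate r = 0.041/12 per month; n is counted in months.
With n = 264: PMT = 200,000 / ([(1 − (1+r)^−n)/r]) = CHF 1,151.13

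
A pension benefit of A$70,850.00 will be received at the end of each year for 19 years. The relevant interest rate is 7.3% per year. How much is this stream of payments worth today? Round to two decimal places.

This is an ordinary annuity: 19 payments of A$70,850.00 at the end of each year.
Periodic rate r = 0.073 per year.
PV = PMT × [(1 − (1+r)^−n)/r] = 70,850 × [1 − (1+r)^−19] / r = A$716,086.33

A$716,086.33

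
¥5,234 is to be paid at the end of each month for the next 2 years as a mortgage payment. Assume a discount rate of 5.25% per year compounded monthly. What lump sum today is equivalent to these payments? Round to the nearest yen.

This is an ordinary annuity: 24 payments of ¥5,234 at the end of each month.
Periodic rate r = 0.0525/12 per month; n is counted in months.
PV = PMT × [(1 − (1+r)^−n)/r] = 5,234 × [1 − (1+r)^−24] / r = ¥118,999

¥118,999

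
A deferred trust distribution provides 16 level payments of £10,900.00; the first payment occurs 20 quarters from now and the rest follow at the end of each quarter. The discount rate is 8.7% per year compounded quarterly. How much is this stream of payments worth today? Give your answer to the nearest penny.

Ordinary annuity of 16 payments, first payment at period 20.
Periodic rate r = 0.087/4 per quarter; n is counted in quarters.
The ordinary-annuity PV formula values the stream one period before the first payment (period 19); discount that back 19 periods:
PV₀ = 10,900 × [1 − (1+r)^−16] / r × (1+r)^−19 = £96,984.63

£96,984.63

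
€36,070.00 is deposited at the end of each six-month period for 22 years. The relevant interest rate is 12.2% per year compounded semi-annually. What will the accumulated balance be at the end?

This is an ordinary annuity: 44 deposits of €36,070.00 at the end of each six-month period.
Periodic rate r = 0.122/2 per half-year; n is counted in half-years.
FV = PMT × [((1+r)^n − 1)/r] = 36,070 × [(1+r)^44 − 1] / r = €7,412,432.70

€7,412,432.70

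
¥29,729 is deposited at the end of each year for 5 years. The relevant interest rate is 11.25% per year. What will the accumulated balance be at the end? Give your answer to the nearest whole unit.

¥186,069

This is an ordinary annuity: 5 deposits of ¥29,729 at the end of each year.
Periodic rate r = 0.1125 per year.
FV = PMT × [((1+r)^n − 1)/r] = 29,729 × [(1+r)^5 − 1] / r = ¥186,069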